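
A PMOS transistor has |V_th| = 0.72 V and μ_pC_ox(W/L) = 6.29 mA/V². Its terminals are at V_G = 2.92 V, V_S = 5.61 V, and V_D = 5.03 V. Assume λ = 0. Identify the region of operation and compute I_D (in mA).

Triode; I_D = 6.13 mA

V_SG = V_S − V_G = 5.61 − 2.92 = 2.69 V; V_SD = V_S − V_D = 5.61 − 5.03 = 0.58 V.
V_ov = V_SG − |V_th| = 2.69 − 0.72 = 1.97 V.
Since V_SD = 0.58 V < V_ov = 1.97 V, the device is in the triode region.
I_D = k_p [V_ov · V_SD − ½ V_SD²] = 6.29 × [1.97 × 0.58 − 0.5 × 0.58²] = 6.13 mA.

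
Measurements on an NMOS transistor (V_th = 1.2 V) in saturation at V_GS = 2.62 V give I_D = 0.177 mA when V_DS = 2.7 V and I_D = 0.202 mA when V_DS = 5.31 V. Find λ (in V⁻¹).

λ = 0.0634 V⁻¹

With V_GS fixed, I_D ∝ (1 + λ V_DS) in saturation, so I_D2/I_D1 = (1 + λ V_DS2)/(1 + λ V_DS1).
0.202/0.177 = 1.141 = (1 + 5.31 λ)/(1 + 2.7 λ).
Solving: λ (I_D1 V_DS2 − I_D2 V_DS1) = I_D2 − I_D1, so λ = (0.202 − 0.177) / (0.177 × 5.31 − 0.202 × 2.7) = 0.025 / 0.394 = 0.0634 V⁻¹.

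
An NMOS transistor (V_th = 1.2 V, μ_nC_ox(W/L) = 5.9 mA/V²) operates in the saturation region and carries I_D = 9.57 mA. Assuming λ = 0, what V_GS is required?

In saturation I_D = ½ k_n (V_GS − V_th)², so V_GS − V_th = √(2 I_D / k_n) = √(2 × 9.57 / 5.9) = 1.8 V.
V_GS = 1.2 + 1.8 = 3 V.

V_GS = 3.00 V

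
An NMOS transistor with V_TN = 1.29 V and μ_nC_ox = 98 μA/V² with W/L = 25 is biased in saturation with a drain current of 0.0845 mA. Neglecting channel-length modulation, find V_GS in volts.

V_GS = 1.55 V

k_n = μ_nC_ox · (W/L) = 2.45 mA/V².
In saturation I_D = ½ k_n (V_GS − V_TN)², so V_GS − V_TN = √(2 I_D / k_n) = √(2 × 0.0845 / 2.45) = 0.263 V.
V_GS = 1.29 + 0.263 = 1.55 V.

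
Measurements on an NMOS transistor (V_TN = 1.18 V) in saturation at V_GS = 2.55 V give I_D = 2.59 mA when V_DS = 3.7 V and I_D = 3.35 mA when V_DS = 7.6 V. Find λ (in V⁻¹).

With V_GS fixed, I_D ∝ (1 + λ V_DS) in saturation, so I_D2/I_D1 = (1 + λ V_DS2)/(1 + λ V_DS1).
3.35/2.59 = 1.293 = (1 + 7.6 λ)/(1 + 3.7 λ).
Solving: λ (I_D1 V_DS2 − I_D2 V_DS1) = I_D2 − I_D1, so λ = (3.35 − 2.59) / (2.59 × 7.6 − 3.35 × 3.7) = 0.76 / 7.29 = 0.104 V⁻¹.

λ = 0.104 V⁻¹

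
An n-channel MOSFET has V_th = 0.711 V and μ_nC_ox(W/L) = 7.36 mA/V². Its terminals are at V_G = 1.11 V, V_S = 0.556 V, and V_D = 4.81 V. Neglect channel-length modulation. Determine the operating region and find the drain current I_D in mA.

V_GS = V_G − V_S = 1.11 − 0.556 = 0.554 V; V_DS = V_D − V_S = 4.81 − 0.556 = 4.25 V.
V_GS = 0.554 V < V_th = 0.711 V, so the transistor is in cutoff.

Cutoff; I_D = 0 mA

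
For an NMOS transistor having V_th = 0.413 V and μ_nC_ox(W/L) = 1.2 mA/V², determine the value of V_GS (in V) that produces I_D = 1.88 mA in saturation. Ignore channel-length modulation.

V_GS = 2.18 V

In saturation I_D = ½ k_n (V_GS − V_th)², so V_GS − V_th = √(2 I_D / k_n) = √(2 × 1.88 / 1.2) = 1.77 V.
V_GS = 0.413 + 1.77 = 2.18 V.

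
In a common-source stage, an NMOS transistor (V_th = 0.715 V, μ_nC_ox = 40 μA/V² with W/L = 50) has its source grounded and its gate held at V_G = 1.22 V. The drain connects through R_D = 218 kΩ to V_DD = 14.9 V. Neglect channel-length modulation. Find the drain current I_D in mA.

I_D = 0.0680 mA

V_GS = V_G = 1.22 V, so V_ov = 1.22 − 0.715 = 0.505 V.
k_n = μ_nC_ox · (W/L) = 2 mA/V².
Assume saturation: I_D = ½ k_n V_ov² = 0.5 × 2 × 0.505² = 0.255 mA, giving V_DS = V_DD − I_D R_D = 14.9 − 0.255 × 218 = -40.7 V.
But -40.7 V < V_ov = 0.505 V, so the device is actually in triode.
In triode I_D = k_n[V_ov V_DS − ½ V_DS²] and I_D = (V_DD − V_DS)/R_D. Equating: 218 V_DS² − 221.2 V_DS + 14.9 = 0, giving V_DS = 0.0726 V (the root below V_ov).
I_D = (14.9 − 0.0726) / 218 = 0.068 mA.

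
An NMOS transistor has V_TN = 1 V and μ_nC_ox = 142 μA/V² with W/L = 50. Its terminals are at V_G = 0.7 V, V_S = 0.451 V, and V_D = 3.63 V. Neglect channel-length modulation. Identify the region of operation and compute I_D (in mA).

Cutoff; I_D = 0 mA

V_GS = V_G − V_S = 0.7 − 0.451 = 0.249 V; V_DS = V_D − V_S = 3.63 − 0.451 = 3.18 V.
V_GS = 0.249 V < V_TN = 1 V, so the transistor is in cutoff.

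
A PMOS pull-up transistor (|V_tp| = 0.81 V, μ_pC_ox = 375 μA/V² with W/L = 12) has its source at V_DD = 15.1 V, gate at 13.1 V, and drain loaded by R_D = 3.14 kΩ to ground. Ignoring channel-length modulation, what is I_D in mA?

V_SG = V_DD − V_G = 15.1 − 13.1 = 2 V, so V_ov = 2 − 0.81 = 1.19 V.
k_p = μ_pC_ox · (W/L) = 4.5 mA/V².
Assume saturation: I_D = ½ k_p V_ov² = 0.5 × 4.5 × 1.19² = 3.19 mA, giving V_SD = V_DD − I_D R_D = 15.1 − 3.19 × 3.14 = 5.1 V.
V_SD = 5.1 V ≥ V_ov = 1.19 V, confirming saturation.

I_D = 3.19 mA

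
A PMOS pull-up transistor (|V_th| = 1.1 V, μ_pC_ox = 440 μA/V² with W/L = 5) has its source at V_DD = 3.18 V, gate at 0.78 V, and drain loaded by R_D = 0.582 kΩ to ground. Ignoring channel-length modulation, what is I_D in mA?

I_D = 1.86 mA

V_SG = V_DD − V_G = 3.18 − 0.78 = 2.4 V, so V_ov = 2.4 − 1.1 = 1.3 V.
k_p = μ_pC_ox · (W/L) = 2.2 mA/V².
Assume saturation: I_D = ½ k_p V_ov² = 0.5 × 2.2 × 1.3² = 1.86 mA, giving V_SD = V_DD − I_D R_D = 3.18 − 1.86 × 0.582 = 2.1 V.
V_SD = 2.1 V ≥ V_ov = 1.3 V, confirming saturation.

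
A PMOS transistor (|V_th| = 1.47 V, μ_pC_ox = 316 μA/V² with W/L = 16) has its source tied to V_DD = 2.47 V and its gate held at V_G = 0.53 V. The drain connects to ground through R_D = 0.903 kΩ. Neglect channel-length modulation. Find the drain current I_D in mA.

I_D = 0.558 mA

V_SG = V_DD − V_G = 2.47 − 0.53 = 1.94 V, so V_ov = 1.94 − 1.47 = 0.47 V.
k_p = μ_pC_ox · (W/L) = 5.056 mA/V².
Assume saturation: I_D = ½ k_p V_ov² = 0.5 × 5.056 × 0.47² = 0.558 mA, giving V_SD = V_DD − I_D R_D = 2.47 − 0.558 × 0.903 = 1.97 V.
V_SD = 1.97 V ≥ V_ov = 0.47 V, confirming saturation.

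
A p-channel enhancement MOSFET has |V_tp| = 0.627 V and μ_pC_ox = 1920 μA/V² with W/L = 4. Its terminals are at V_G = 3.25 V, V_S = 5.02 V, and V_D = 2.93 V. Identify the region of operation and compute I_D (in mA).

V_SG = V_S − V_G = 5.02 − 3.25 = 1.77 V; V_SD = V_S − V_D = 5.02 − 2.93 = 2.09 V.
k_p = μ_pC_ox · (W/L) = 7.68 mA/V².
V_ov = V_SG − |V_tp| = 1.77 − 0.627 = 1.14 V.
Since V_SD = 2.09 V ≥ V_ov = 1.14 V, the device is in saturation.
I_D = ½ k_p V_ov² = 0.5 × 7.68 × 1.14² = 5.02 mA.

Saturation; I_D = 5.02 mA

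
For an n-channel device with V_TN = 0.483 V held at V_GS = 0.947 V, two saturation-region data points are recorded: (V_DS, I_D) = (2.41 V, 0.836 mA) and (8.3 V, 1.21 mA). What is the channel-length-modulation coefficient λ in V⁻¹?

λ = 0.0930 V⁻¹

With V_GS fixed, I_D ∝ (1 + λ V_DS) in saturation, so I_D2/I_D1 = (1 + λ V_DS2)/(1 + λ V_DS1).
1.21/0.836 = 1.447 = (1 + 8.3 λ)/(1 + 2.41 λ).
Solving: λ (I_D1 V_DS2 − I_D2 V_DS1) = I_D2 − I_D1, so λ = (1.21 − 0.836) / (0.836 × 8.3 − 1.21 × 2.41) = 0.374 / 4.02 = 0.093 V⁻¹.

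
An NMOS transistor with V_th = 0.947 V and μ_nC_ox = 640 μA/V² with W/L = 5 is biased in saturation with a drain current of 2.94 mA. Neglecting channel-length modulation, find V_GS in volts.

V_GS = 2.30 V

k_n = μ_nC_ox · (W/L) = 3.2 mA/V².
In saturation I_D = ½ k_n (V_GS − V_th)², so V_GS − V_th = √(2 I_D / k_n) = √(2 × 2.94 / 3.2) = 1.36 V.
V_GS = 0.947 + 1.36 = 2.3 V.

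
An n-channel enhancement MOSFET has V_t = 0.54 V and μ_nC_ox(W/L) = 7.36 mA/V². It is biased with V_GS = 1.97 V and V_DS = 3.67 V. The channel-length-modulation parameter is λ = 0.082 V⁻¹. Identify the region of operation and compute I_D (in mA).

V_ov = V_GS − V_t = 1.97 − 0.54 = 1.43 V.
Since V_DS = 3.67 V ≥ V_ov = 1.43 V, the device is in saturation.
I_D = ½ k_n V_ov² (1 + λ V_DS) = 0.5 × 7.36 × 1.43² × (1 + 0.082 × 3.67) = 9.79 mA.

Saturation; I_D = 9.79 mA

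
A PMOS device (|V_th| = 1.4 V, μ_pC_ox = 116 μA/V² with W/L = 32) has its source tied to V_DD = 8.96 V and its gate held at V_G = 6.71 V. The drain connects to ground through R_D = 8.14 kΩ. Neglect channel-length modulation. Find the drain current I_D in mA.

I_D = 1.05 mA

V_SG = V_DD − V_G = 8.96 − 6.71 = 2.25 V, so V_ov = 2.25 − 1.4 = 0.85 V.
k_p = μ_pC_ox · (W/L) = 3.712 mA/V².
Assume saturation: I_D = ½ k_p V_ov² = 0.5 × 3.712 × 0.85² = 1.34 mA, giving V_SD = V_DD − I_D R_D = 8.96 − 1.34 × 8.14 = -1.96 V.
But -1.96 V < V_ov = 0.85 V, so the device is actually in triode.
In triode I_D = k_p[V_ov V_SD − ½ V_SD²] and I_D = (V_DD − V_SD)/R_D. Equating: 15.1 V_SD² − 26.68 V_SD + 8.96 = 0, giving V_SD = 0.451 V (the root below V_ov).
I_D = (8.96 − 0.451) / 8.14 = 1.05 mA.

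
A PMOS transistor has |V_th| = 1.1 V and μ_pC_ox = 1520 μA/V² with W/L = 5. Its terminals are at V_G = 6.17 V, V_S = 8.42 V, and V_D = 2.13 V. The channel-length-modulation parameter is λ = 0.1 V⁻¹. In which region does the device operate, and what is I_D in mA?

Saturation; I_D = 8.19 mA

V_SG = V_S − V_G = 8.42 − 6.17 = 2.25 V; V_SD = V_S − V_D = 8.42 − 2.13 = 6.29 V.
k_p = μ_pC_ox · (W/L) = 7.6 mA/V².
V_ov = V_SG − |V_th| = 2.25 − 1.1 = 1.15 V.
Since V_SD = 6.29 V ≥ V_ov = 1.15 V, the device is in saturation.
I_D = ½ k_p V_ov² (1 + λ V_SD) = 0.5 × 7.6 × 1.15² × (1 + 0.1 × 6.29) = 8.19 mA.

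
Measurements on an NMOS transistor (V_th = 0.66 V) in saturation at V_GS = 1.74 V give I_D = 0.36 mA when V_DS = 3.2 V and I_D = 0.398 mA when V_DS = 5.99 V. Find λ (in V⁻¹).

With V_GS fixed, I_D ∝ (1 + λ V_DS) in saturation, so I_D2/I_D1 = (1 + λ V_DS2)/(1 + λ V_DS1).
0.398/0.36 = 1.106 = (1 + 5.99 λ)/(1 + 3.2 λ).
Solving: λ (I_D1 V_DS2 − I_D2 V_DS1) = I_D2 − I_D1, so λ = (0.398 − 0.36) / (0.36 × 5.99 − 0.398 × 3.2) = 0.038 / 0.883 = 0.043 V⁻¹.

λ = 0.0430 V⁻¹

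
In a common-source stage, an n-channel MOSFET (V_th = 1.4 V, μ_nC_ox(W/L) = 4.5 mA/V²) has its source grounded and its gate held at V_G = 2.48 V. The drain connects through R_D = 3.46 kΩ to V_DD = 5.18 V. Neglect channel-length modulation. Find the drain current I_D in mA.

I_D = 1.40 mA

V_GS = V_G = 2.48 V, so V_ov = 2.48 − 1.4 = 1.08 V.
Assume saturation: I_D = ½ k_n V_ov² = 0.5 × 4.5 × 1.08² = 2.62 mA, giving V_DS = V_DD − I_D R_D = 5.18 − 2.62 × 3.46 = -3.9 V.
But -3.9 V < V_ov = 1.08 V, so the device is actually in triode.
In triode I_D = k_n[V_ov V_DS − ½ V_DS²] and I_D = (V_DD − V_DS)/R_D. Equating: 7.79 V_DS² − 17.82 V_DS + 5.18 = 0, giving V_DS = 0.342 V (the root below V_ov).
I_D = (5.18 − 0.342) / 3.46 = 1.4 mA.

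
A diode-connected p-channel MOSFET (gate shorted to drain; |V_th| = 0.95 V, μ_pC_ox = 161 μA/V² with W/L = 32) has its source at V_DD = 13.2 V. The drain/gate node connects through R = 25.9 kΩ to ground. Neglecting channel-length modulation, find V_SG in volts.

With gate tied to drain, V_SG = V_SD ≥ V_SG − |V_th|, so the device is in saturation.
k_p = μ_pC_ox · (W/L) = 5.152 mA/V².
KCL at the drain: ½ k_p (V_SG − |V_th|)² = (V_DD − V_SG)/R.
Let x = V_SG − 0.95. Then 66.7 x² + x − 12.25 = 0, giving x = 0.421 V (positive root), so V_SG = 1.37 V.
I_D = (V_DD − V_SG)/R = (13.2 − 1.37) / 25.9 = 0.457 mA.

V_SG = 1.37 V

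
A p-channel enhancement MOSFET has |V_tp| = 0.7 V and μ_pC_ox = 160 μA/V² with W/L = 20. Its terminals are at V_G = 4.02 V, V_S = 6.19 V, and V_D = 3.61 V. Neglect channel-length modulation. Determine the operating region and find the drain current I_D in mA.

Saturation; I_D = 3.46 mA

V_SG = V_S − V_G = 6.19 − 4.02 = 2.17 V; V_SD = V_S − V_D = 6.19 − 3.61 = 2.58 V.
k_p = μ_pC_ox · (W/L) = 3.2 mA/V².
V_ov = V_SG − |V_tp| = 2.17 − 0.7 = 1.47 V.
Since V_SD = 2.58 V ≥ V_ov = 1.47 V, the device is in saturation.
I_D = ½ k_p V_ov² = 0.5 × 3.2 × 1.47² = 3.46 mA.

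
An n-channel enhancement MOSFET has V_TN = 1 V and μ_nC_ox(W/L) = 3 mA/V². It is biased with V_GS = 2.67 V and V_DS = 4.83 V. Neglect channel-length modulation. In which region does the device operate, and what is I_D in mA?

Saturation; I_D = 4.18 mA

V_ov = V_GS − V_TN = 2.67 − 1 = 1.67 V.
Since V_DS = 4.83 V ≥ V_ov = 1.67 V, the device is in saturation.
I_D = ½ k_n V_ov² = 0.5 × 3 × 1.67² = 4.18 mA.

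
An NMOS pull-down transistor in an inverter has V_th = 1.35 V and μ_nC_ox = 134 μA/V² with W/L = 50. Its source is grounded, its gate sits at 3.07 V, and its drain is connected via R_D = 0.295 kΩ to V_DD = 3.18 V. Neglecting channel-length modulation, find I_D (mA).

V_GS = V_G = 3.07 V, so V_ov = 3.07 − 1.35 = 1.72 V.
k_n = μ_nC_ox · (W/L) = 6.7 mA/V².
Assume saturation: I_D = ½ k_n V_ov² = 0.5 × 6.7 × 1.72² = 9.91 mA, giving V_DS = V_DD − I_D R_D = 3.18 − 9.91 × 0.295 = 0.256 V.
But 0.256 V < V_ov = 1.72 V, so the device is actually in triode.
In triode I_D = k_n[V_ov V_DS − ½ V_DS²] and I_D = (V_DD − V_DS)/R_D. Equating: 0.988 V_DS² − 4.4 V_DS + 3.18 = 0, giving V_DS = 0.908 V (the root below V_ov).
I_D = (3.18 − 0.908) / 0.295 = 7.7 mA.

I_D = 7.70 mA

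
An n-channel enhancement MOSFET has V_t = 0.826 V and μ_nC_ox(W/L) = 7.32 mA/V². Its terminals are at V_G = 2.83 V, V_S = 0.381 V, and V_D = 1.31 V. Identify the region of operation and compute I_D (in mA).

V_GS = V_G − V_S = 2.83 − 0.381 = 2.45 V; V_DS = V_D − V_S = 1.31 − 0.381 = 0.929 V.
V_ov = V_GS − V_t = 2.45 − 0.826 = 1.62 V.
Since V_DS = 0.929 V < V_ov = 1.62 V, the device is in the triode region.
I_D = k_n [V_ov · V_DS − ½ V_DS²] = 7.32 × [1.62 × 0.929 − 0.5 × 0.929²] = 7.88 mA.

Triode; I_D = 7.88 mA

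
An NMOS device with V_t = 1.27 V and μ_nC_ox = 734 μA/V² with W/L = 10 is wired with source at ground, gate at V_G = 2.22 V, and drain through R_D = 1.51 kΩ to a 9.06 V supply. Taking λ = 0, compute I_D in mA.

V_GS = V_G = 2.22 V, so V_ov = 2.22 − 1.27 = 0.95 V.
k_n = μ_nC_ox · (W/L) = 7.34 mA/V².
Assume saturation: I_D = ½ k_n V_ov² = 0.5 × 7.34 × 0.95² = 3.31 mA, giving V_DS = V_DD − I_D R_D = 9.06 − 3.31 × 1.51 = 4.06 V.
V_DS = 4.06 V ≥ V_ov = 0.95 V, confirming saturation.

I_D = 3.31 mA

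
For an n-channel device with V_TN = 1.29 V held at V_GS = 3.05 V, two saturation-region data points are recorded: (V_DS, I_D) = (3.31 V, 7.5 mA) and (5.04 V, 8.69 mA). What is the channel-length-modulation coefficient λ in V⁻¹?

λ = 0.132 V⁻¹

With V_GS fixed, I_D ∝ (1 + λ V_DS) in saturation, so I_D2/I_D1 = (1 + λ V_DS2)/(1 + λ V_DS1).
8.69/7.5 = 1.159 = (1 + 5.04 λ)/(1 + 3.31 λ).
Solving: λ (I_D1 V_DS2 − I_D2 V_DS1) = I_D2 − I_D1, so λ = (8.69 − 7.5) / (7.5 × 5.04 − 8.69 × 3.31) = 1.19 / 9.04 = 0.132 V⁻¹.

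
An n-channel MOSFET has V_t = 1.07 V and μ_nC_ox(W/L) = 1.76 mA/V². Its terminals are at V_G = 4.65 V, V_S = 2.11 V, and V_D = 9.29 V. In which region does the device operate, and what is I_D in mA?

V_GS = V_G − V_S = 4.65 − 2.11 = 2.54 V; V_DS = V_D − V_S = 9.29 − 2.11 = 7.18 V.
V_ov = V_GS − V_t = 2.54 − 1.07 = 1.47 V.
Since V_DS = 7.18 V ≥ V_ov = 1.47 V, the device is in saturation.
I_D = ½ k_n V_ov² = 0.5 × 1.76 × 1.47² = 1.9 mA.

Saturation; I_D = 1.90 mA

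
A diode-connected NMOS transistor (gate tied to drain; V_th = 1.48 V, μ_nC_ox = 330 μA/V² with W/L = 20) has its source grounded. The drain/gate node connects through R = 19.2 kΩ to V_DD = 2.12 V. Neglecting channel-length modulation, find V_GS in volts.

With gate tied to drain, V_GS = V_DS ≥ V_GS − V_th, so the device is in saturation.
k_n = μ_nC_ox · (W/L) = 6.6 mA/V².
KCL at the drain: ½ k_n (V_GS − V_th)² = (V_DD − V_GS)/R.
Let x = V_GS − 1.48. Then 63.4 x² + x − 0.64 = 0, giving x = 0.0929 V (positive root), so V_GS = 1.57 V.
I_D = (V_DD − V_GS)/R = (2.12 − 1.57) / 19.2 = 0.0285 mA.

V_GS = 1.57 V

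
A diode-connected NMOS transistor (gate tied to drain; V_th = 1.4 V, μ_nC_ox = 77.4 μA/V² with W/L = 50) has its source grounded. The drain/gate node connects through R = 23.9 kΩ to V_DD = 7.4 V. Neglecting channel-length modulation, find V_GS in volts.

V_GS = 1.75 V

With gate tied to drain, V_GS = V_DS ≥ V_GS − V_th, so the device is in saturation.
k_n = μ_nC_ox · (W/L) = 3.87 mA/V².
KCL at the drain: ½ k_n (V_GS − V_th)² = (V_DD − V_GS)/R.
Let x = V_GS − 1.4. Then 46.2 x² + x − 6 = 0, giving x = 0.35 V (positive root), so V_GS = 1.75 V.
I_D = (V_DD − V_GS)/R = (7.4 − 1.75) / 23.9 = 0.236 mA.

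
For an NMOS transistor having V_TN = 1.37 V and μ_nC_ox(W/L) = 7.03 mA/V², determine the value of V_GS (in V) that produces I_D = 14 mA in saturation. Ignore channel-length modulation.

V_GS = 3.37 V

In saturation I_D = ½ k_n (V_GS − V_TN)², so V_GS − V_TN = √(2 I_D / k_n) = √(2 × 14 / 7.03) = 2 V.
V_GS = 1.37 + 2 = 3.37 V.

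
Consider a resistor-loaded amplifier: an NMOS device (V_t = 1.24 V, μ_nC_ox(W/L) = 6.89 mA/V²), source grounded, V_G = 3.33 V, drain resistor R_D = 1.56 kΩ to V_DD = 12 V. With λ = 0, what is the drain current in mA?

I_D = 7.31 mA

V_GS = V_G = 3.33 V, so V_ov = 3.33 − 1.24 = 2.09 V.
Assume saturation: I_D = ½ k_n V_ov² = 0.5 × 6.89 × 2.09² = 15 mA, giving V_DS = V_DD − I_D R_D = 12 − 15 × 1.56 = -11.5 V.
But -11.5 V < V_ov = 2.09 V, so the device is actually in triode.
In triode I_D = k_n[V_ov V_DS − ½ V_DS²] and I_D = (V_DD − V_DS)/R_D. Equating: 5.37 V_DS² − 23.46 V_DS + 12 = 0, giving V_DS = 0.592 V (the root below V_ov).
I_D = (12 − 0.592) / 1.56 = 7.31 mA.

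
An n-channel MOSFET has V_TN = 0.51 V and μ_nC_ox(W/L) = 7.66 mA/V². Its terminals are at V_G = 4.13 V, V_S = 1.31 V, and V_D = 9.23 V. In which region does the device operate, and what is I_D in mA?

V_GS = V_G − V_S = 4.13 − 1.31 = 2.82 V; V_DS = V_D − V_S = 9.23 − 1.31 = 7.92 V.
V_ov = V_GS − V_TN = 2.82 − 0.51 = 2.31 V.
Since V_DS = 7.92 V ≥ V_ov = 2.31 V, the device is in saturation.
I_D = ½ k_n V_ov² = 0.5 × 7.66 × 2.31² = 20.4 mA.

Saturation; I_D = 20.4 mA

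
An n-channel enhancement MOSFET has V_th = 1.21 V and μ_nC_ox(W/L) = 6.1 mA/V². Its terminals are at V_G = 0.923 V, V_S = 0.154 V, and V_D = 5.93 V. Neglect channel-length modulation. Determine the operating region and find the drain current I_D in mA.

Cutoff; I_D = 0 mA

V_GS = V_G − V_S = 0.923 − 0.154 = 0.769 V; V_DS = V_D − V_S = 5.93 − 0.154 = 5.78 V.
V_GS = 0.769 V < V_th = 1.21 V, so the transistor is in cutoff.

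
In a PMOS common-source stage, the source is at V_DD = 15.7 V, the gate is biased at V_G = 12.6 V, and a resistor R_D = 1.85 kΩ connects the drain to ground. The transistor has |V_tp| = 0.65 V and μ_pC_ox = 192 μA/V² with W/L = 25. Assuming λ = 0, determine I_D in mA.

I_D = 8.04 mA

V_SG = V_DD − V_G = 15.7 − 12.6 = 3.1 V, so V_ov = 3.1 − 0.65 = 2.45 V.
k_p = μ_pC_ox · (W/L) = 4.8 mA/V².
Assume saturation: I_D = ½ k_p V_ov² = 0.5 × 4.8 × 2.45² = 14.4 mA, giving V_SD = V_DD − I_D R_D = 15.7 − 14.4 × 1.85 = -11 V.
But -11 V < V_ov = 2.45 V, so the device is actually in triode.
In triode I_D = k_p[V_ov V_SD − ½ V_SD²] and I_D = (V_DD − V_SD)/R_D. Equating: 4.44 V_SD² − 22.76 V_SD + 15.7 = 0, giving V_SD = 0.822 V (the root below V_ov).
I_D = (15.7 − 0.822) / 1.85 = 8.04 mA.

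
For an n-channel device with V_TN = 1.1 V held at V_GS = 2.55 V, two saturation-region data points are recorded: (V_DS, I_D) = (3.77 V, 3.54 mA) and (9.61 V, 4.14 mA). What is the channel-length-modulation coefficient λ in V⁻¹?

With V_GS fixed, I_D ∝ (1 + λ V_DS) in saturation, so I_D2/I_D1 = (1 + λ V_DS2)/(1 + λ V_DS1).
4.14/3.54 = 1.169 = (1 + 9.61 λ)/(1 + 3.77 λ).
Solving: λ (I_D1 V_DS2 − I_D2 V_DS1) = I_D2 − I_D1, so λ = (4.14 − 3.54) / (3.54 × 9.61 − 4.14 × 3.77) = 0.6 / 18.4 = 0.0326 V⁻¹.

λ = 0.0326 V⁻¹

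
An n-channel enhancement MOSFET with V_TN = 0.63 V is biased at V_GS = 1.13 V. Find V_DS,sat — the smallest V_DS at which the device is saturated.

The boundary between triode and saturation is V_DS = V_GS − V_TN = V_ov.
V_ov = 1.13 − 0.63 = 0.5 V.

V_DS,sat = 0.500 V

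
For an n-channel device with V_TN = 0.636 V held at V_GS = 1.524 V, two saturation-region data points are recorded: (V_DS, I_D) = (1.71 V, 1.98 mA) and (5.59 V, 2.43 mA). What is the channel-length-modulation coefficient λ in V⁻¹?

With V_GS fixed, I_D ∝ (1 + λ V_DS) in saturation, so I_D2/I_D1 = (1 + λ V_DS2)/(1 + λ V_DS1).
2.43/1.98 = 1.227 = (1 + 5.59 λ)/(1 + 1.71 λ).
Solving: λ (I_D1 V_DS2 − I_D2 V_DS1) = I_D2 − I_D1, so λ = (2.43 − 1.98) / (1.98 × 5.59 − 2.43 × 1.71) = 0.45 / 6.91 = 0.0651 V⁻¹.

λ = 0.0651 V⁻¹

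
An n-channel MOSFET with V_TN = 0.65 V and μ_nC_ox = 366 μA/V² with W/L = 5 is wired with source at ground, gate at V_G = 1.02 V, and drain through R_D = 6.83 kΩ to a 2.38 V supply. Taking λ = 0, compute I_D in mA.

V_GS = V_G = 1.02 V, so V_ov = 1.02 − 0.65 = 0.37 V.
k_n = μ_nC_ox · (W/L) = 1.83 mA/V².
Assume saturation: I_D = ½ k_n V_ov² = 0.5 × 1.83 × 0.37² = 0.125 mA, giving V_DS = V_DD − I_D R_D = 2.38 − 0.125 × 6.83 = 1.52 V.
V_DS = 1.52 V ≥ V_ov = 0.37 V, confirming saturation.

I_D = 0.125 mA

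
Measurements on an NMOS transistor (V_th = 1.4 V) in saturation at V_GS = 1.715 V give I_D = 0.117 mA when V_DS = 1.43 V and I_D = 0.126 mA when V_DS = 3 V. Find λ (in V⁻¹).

λ = 0.0527 V⁻¹

With V_GS fixed, I_D ∝ (1 + λ V_DS) in saturation, so I_D2/I_D1 = (1 + λ V_DS2)/(1 + λ V_DS1).
0.126/0.117 = 1.077 = (1 + 3 λ)/(1 + 1.43 λ).
Solving: λ (I_D1 V_DS2 − I_D2 V_DS1) = I_D2 − I_D1, so λ = (0.126 − 0.117) / (0.117 × 3 − 0.126 × 1.43) = 0.009 / 0.171 = 0.0527 V⁻¹.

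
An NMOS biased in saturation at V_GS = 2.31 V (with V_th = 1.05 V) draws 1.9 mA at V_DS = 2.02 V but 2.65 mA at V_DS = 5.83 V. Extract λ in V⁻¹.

λ = 0.131 V⁻¹

With V_GS fixed, I_D ∝ (1 + λ V_DS) in saturation, so I_D2/I_D1 = (1 + λ V_DS2)/(1 + λ V_DS1).
2.65/1.9 = 1.395 = (1 + 5.83 λ)/(1 + 2.02 λ).
Solving: λ (I_D1 V_DS2 − I_D2 V_DS1) = I_D2 − I_D1, so λ = (2.65 − 1.9) / (1.9 × 5.83 − 2.65 × 2.02) = 0.75 / 5.72 = 0.131 V⁻¹.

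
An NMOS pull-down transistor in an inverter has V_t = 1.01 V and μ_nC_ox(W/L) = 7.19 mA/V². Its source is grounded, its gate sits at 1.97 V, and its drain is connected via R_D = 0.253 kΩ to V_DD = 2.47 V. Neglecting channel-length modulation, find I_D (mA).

V_GS = V_G = 1.97 V, so V_ov = 1.97 − 1.01 = 0.96 V.
Assume saturation: I_D = ½ k_n V_ov² = 0.5 × 7.19 × 0.96² = 3.31 mA, giving V_DS = V_DD − I_D R_D = 2.47 − 3.31 × 0.253 = 1.63 V.
V_DS = 1.63 V ≥ V_ov = 0.96 V, confirming saturation.

I_D = 3.31 mA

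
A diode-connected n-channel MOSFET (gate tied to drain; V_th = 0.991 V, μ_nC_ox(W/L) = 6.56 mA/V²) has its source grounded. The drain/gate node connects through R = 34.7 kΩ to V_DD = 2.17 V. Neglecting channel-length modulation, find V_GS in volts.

With gate tied to drain, V_GS = V_DS ≥ V_GS − V_th, so the device is in saturation.
KCL at the drain: ½ k_n (V_GS − V_th)² = (V_DD − V_GS)/R.
Let x = V_GS − 0.991. Then 114 x² + x − 1.179 = 0, giving x = 0.0975 V (positive root), so V_GS = 1.09 V.
I_D = (V_DD − V_GS)/R = (2.17 − 1.09) / 34.7 = 0.0312 mA.

V_GS = 1.09 V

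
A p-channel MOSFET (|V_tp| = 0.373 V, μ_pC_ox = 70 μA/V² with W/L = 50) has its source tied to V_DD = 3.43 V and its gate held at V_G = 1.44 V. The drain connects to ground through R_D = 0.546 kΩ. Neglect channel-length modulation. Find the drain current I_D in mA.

I_D = 4.19 mA

V_SG = V_DD − V_G = 3.43 − 1.44 = 1.99 V, so V_ov = 1.99 − 0.373 = 1.62 V.
k_p = μ_pC_ox · (W/L) = 3.5 mA/V².
Assume saturation: I_D = ½ k_p V_ov² = 0.5 × 3.5 × 1.62² = 4.58 mA, giving V_SD = V_DD − I_D R_D = 3.43 − 4.58 × 0.546 = 0.932 V.
But 0.932 V < V_ov = 1.62 V, so the device is actually in triode.
In triode I_D = k_p[V_ov V_SD − ½ V_SD²] and I_D = (V_DD − V_SD)/R_D. Equating: 0.956 V_SD² − 4.09 V_SD + 3.43 = 0, giving V_SD = 1.14 V (the root below V_ov).
I_D = (3.43 − 1.14) / 0.546 = 4.19 mA.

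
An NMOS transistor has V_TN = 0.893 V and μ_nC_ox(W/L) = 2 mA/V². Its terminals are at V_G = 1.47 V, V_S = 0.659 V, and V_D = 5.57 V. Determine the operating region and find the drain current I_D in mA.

Cutoff; I_D = 0 mA

V_GS = V_G − V_S = 1.47 − 0.659 = 0.811 V; V_DS = V_D − V_S = 5.57 − 0.659 = 4.91 V.
V_GS = 0.811 V < V_TN = 0.893 V, so the transistor is in cutoff.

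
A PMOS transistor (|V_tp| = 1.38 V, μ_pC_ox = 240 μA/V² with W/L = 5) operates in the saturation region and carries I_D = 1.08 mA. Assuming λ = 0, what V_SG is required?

V_SG = 2.72 V

k_p = μ_pC_ox · (W/L) = 1.2 mA/V².
In saturation I_D = ½ k_p (V_SG − |V_tp|)², so V_SG − |V_tp| = √(2 I_D / k_p) = √(2 × 1.08 / 1.2) = 1.34 V.
V_SG = 1.38 + 1.34 = 2.72 V.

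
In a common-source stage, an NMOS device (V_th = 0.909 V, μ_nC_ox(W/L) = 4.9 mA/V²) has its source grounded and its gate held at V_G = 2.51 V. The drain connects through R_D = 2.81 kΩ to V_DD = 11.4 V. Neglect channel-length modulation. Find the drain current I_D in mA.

I_D = 3.84 mA

V_GS = V_G = 2.51 V, so V_ov = 2.51 − 0.909 = 1.6 V.
Assume saturation: I_D = ½ k_n V_ov² = 0.5 × 4.9 × 1.6² = 6.28 mA, giving V_DS = V_DD − I_D R_D = 11.4 − 6.28 × 2.81 = -6.25 V.
But -6.25 V < V_ov = 1.6 V, so the device is actually in triode.
In triode I_D = k_n[V_ov V_DS − ½ V_DS²] and I_D = (V_DD − V_DS)/R_D. Equating: 6.88 V_DS² − 23.04 V_DS + 11.4 = 0, giving V_DS = 0.604 V (the root below V_ov).
I_D = (11.4 − 0.604) / 2.81 = 3.84 mA.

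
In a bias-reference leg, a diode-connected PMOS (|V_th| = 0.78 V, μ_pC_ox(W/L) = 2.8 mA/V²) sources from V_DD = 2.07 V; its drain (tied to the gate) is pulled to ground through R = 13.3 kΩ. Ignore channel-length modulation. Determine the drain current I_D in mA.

With gate tied to drain, V_SG = V_SD ≥ V_SG − |V_th|, so the device is in saturation.
KCL at the drain: ½ k_p (V_SG − |V_th|)² = (V_DD − V_SG)/R.
Let x = V_SG − 0.78. Then 18.6 x² + x − 1.29 = 0, giving x = 0.238 V (positive root), so V_SG = 1.02 V.
I_D = (V_DD − V_SG)/R = (2.07 − 1.02) / 13.3 = 0.0791 mA.

I_D = 0.0791 mA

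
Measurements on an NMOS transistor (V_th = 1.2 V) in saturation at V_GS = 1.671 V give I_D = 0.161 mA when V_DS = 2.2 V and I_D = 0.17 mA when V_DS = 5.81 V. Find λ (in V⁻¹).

λ = 0.0160 V⁻¹

With V_GS fixed, I_D ∝ (1 + λ V_DS) in saturation, so I_D2/I_D1 = (1 + λ V_DS2)/(1 + λ V_DS1).
0.17/0.161 = 1.056 = (1 + 5.81 λ)/(1 + 2.2 λ).
Solving: λ (I_D1 V_DS2 − I_D2 V_DS1) = I_D2 − I_D1, so λ = (0.17 − 0.161) / (0.161 × 5.81 − 0.17 × 2.2) = 0.009 / 0.561 = 0.016 V⁻¹.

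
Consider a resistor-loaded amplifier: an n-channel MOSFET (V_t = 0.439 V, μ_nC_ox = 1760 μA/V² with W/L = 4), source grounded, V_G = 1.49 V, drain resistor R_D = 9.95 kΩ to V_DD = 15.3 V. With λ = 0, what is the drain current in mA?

I_D = 1.51 mA

V_GS = V_G = 1.49 V, so V_ov = 1.49 − 0.439 = 1.05 V.
k_n = μ_nC_ox · (W/L) = 7.04 mA/V².
Assume saturation: I_D = ½ k_n V_ov² = 0.5 × 7.04 × 1.05² = 3.89 mA, giving V_DS = V_DD − I_D R_D = 15.3 − 3.89 × 9.95 = -23.4 V.
But -23.4 V < V_ov = 1.05 V, so the device is actually in triode.
In triode I_D = k_n[V_ov V_DS − ½ V_DS²] and I_D = (V_DD − V_DS)/R_D. Equating: 35 V_DS² − 74.62 V_DS + 15.3 = 0, giving V_DS = 0.23 V (the root below V_ov).
I_D = (15.3 − 0.23) / 9.95 = 1.51 mA.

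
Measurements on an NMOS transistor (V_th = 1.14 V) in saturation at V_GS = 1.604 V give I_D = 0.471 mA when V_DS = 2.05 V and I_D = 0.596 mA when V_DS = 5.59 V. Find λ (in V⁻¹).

λ = 0.0886 V⁻¹

With V_GS fixed, I_D ∝ (1 + λ V_DS) in saturation, so I_D2/I_D1 = (1 + λ V_DS2)/(1 + λ V_DS1).
0.596/0.471 = 1.265 = (1 + 5.59 λ)/(1 + 2.05 λ).
Solving: λ (I_D1 V_DS2 − I_D2 V_DS1) = I_D2 − I_D1, so λ = (0.596 − 0.471) / (0.471 × 5.59 − 0.596 × 2.05) = 0.125 / 1.41 = 0.0886 V⁻¹.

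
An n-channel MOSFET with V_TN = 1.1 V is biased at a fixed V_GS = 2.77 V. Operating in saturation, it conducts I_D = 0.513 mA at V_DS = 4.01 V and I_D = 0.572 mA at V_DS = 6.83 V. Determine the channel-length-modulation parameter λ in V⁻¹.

With V_GS fixed, I_D ∝ (1 + λ V_DS) in saturation, so I_D2/I_D1 = (1 + λ V_DS2)/(1 + λ V_DS1).
0.572/0.513 = 1.115 = (1 + 6.83 λ)/(1 + 4.01 λ).
Solving: λ (I_D1 V_DS2 − I_D2 V_DS1) = I_D2 − I_D1, so λ = (0.572 − 0.513) / (0.513 × 6.83 − 0.572 × 4.01) = 0.059 / 1.21 = 0.0488 V⁻¹.

λ = 0.0488 V⁻¹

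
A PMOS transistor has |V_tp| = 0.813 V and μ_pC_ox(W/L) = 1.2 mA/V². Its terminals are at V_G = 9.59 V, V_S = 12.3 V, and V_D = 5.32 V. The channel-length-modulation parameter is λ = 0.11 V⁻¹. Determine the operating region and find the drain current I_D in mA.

Saturation; I_D = 3.82 mA

V_SG = V_S − V_G = 12.3 − 9.59 = 2.71 V; V_SD = V_S − V_D = 12.3 − 5.32 = 6.98 V.
V_ov = V_SG − |V_tp| = 2.71 − 0.813 = 1.9 V.
Since V_SD = 6.98 V ≥ V_ov = 1.9 V, the device is in saturation.
I_D = ½ k_p V_ov² (1 + λ V_SD) = 0.5 × 1.2 × 1.9² × (1 + 0.11 × 6.98) = 3.82 mA.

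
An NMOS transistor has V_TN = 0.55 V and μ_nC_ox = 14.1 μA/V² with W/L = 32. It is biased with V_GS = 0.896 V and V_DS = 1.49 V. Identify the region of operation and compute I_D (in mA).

k_n = μ_nC_ox · (W/L) = 0.4512 mA/V².
V_ov = V_GS − V_TN = 0.896 − 0.55 = 0.346 V.
Since V_DS = 1.49 V ≥ V_ov = 0.346 V, the device is in saturation.
I_D = ½ k_n V_ov² = 0.5 × 0.4512 × 0.346² = 0.027 mA.

Saturation; I_D = 0.0270 mA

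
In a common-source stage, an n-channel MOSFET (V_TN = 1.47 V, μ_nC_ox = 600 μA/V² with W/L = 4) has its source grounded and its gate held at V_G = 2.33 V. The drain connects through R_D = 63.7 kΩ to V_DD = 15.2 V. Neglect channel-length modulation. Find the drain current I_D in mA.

I_D = 0.237 mA

V_GS = V_G = 2.33 V, so V_ov = 2.33 − 1.47 = 0.86 V.
k_n = μ_nC_ox · (W/L) = 2.4 mA/V².
Assume saturation: I_D = ½ k_n V_ov² = 0.5 × 2.4 × 0.86² = 0.888 mA, giving V_DS = V_DD − I_D R_D = 15.2 − 0.888 × 63.7 = -41.3 V.
But -41.3 V < V_ov = 0.86 V, so the device is actually in triode.
In triode I_D = k_n[V_ov V_DS − ½ V_DS²] and I_D = (V_DD − V_DS)/R_D. Equating: 76.4 V_DS² − 132.5 V_DS + 15.2 = 0, giving V_DS = 0.124 V (the root below V_ov).
I_D = (15.2 − 0.124) / 63.7 = 0.237 mA.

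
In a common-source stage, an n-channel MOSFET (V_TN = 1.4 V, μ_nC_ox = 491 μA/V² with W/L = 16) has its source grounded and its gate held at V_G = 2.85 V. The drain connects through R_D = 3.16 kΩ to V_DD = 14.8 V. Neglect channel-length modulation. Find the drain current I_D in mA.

V_GS = V_G = 2.85 V, so V_ov = 2.85 − 1.4 = 1.45 V.
k_n = μ_nC_ox · (W/L) = 7.856 mA/V².
Assume saturation: I_D = ½ k_n V_ov² = 0.5 × 7.856 × 1.45² = 8.26 mA, giving V_DS = V_DD − I_D R_D = 14.8 − 8.26 × 3.16 = -11.3 V.
But -11.3 V < V_ov = 1.45 V, so the device is actually in triode.
In triode I_D = k_n[V_ov V_DS − ½ V_DS²] and I_D = (V_DD − V_DS)/R_D. Equating: 12.4 V_DS² − 37 V_DS + 14.8 = 0, giving V_DS = 0.476 V (the root below V_ov).
I_D = (14.8 − 0.476) / 3.16 = 4.53 mA.

I_D = 4.53 mA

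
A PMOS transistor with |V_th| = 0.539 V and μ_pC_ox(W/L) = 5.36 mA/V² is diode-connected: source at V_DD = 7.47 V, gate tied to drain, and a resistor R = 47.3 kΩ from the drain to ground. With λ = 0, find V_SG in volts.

V_SG = 0.769 V

With gate tied to drain, V_SG = V_SD ≥ V_SG − |V_th|, so the device is in saturation.
KCL at the drain: ½ k_p (V_SG − |V_th|)² = (V_DD − V_SG)/R.
Let x = V_SG − 0.539. Then 127 x² + x − 6.931 = 0, giving x = 0.23 V (positive root), so V_SG = 0.769 V.
I_D = (V_DD − V_SG)/R = (7.47 − 0.769) / 47.3 = 0.142 mA.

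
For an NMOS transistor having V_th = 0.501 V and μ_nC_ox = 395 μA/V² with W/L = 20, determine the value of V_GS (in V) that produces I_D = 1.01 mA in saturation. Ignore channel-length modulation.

k_n = μ_nC_ox · (W/L) = 7.9 mA/V².
In saturation I_D = ½ k_n (V_GS − V_th)², so V_GS − V_th = √(2 I_D / k_n) = √(2 × 1.01 / 7.9) = 0.506 V.
V_GS = 0.501 + 0.506 = 1.01 V.

V_GS = 1.01 V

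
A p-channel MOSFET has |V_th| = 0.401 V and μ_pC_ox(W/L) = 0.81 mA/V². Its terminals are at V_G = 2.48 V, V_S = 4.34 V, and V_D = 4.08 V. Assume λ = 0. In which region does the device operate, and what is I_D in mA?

Triode; I_D = 0.280 mA

V_SG = V_S − V_G = 4.34 − 2.48 = 1.86 V; V_SD = V_S − V_D = 4.34 − 4.08 = 0.26 V.
V_ov = V_SG − |V_th| = 1.86 − 0.401 = 1.46 V.
Since V_SD = 0.26 V < V_ov = 1.46 V, the device is in the triode region.
I_D = k_p [V_ov · V_SD − ½ V_SD²] = 0.81 × [1.46 × 0.26 − 0.5 × 0.26²] = 0.28 mA.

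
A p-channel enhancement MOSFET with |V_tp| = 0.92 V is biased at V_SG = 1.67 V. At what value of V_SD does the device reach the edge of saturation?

V_SD,sat = 0.750 V

The boundary between triode and saturation is V_SD = V_SG − |V_tp| = V_ov.
V_ov = 1.67 − 0.92 = 0.75 V.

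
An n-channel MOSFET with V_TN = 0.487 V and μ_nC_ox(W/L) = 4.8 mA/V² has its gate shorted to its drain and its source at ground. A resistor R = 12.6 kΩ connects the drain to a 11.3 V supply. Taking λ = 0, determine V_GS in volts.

V_GS = 1.07 V

With gate tied to drain, V_GS = V_DS ≥ V_GS − V_TN, so the device is in saturation.
KCL at the drain: ½ k_n (V_GS − V_TN)² = (V_DD − V_GS)/R.
Let x = V_GS − 0.487. Then 30.2 x² + x − 10.81 = 0, giving x = 0.582 V (positive root), so V_GS = 1.07 V.
I_D = (V_DD − V_GS)/R = (11.3 − 1.07) / 12.6 = 0.812 mA.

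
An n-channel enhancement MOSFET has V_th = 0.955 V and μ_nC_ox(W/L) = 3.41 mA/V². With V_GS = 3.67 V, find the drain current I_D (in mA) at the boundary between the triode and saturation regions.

I_D = 12.6 mA

At the boundary V_DS = V_ov = V_GS − V_th = 3.67 − 0.955 = 2.71 V.
I_D = ½ k_n V_ov² = 0.5 × 3.41 × 2.71² = 12.6 mA.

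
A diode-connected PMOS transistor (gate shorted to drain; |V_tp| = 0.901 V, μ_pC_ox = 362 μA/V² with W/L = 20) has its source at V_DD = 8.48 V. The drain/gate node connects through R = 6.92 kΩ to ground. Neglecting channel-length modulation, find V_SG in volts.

With gate tied to drain, V_SG = V_SD ≥ V_SG − |V_tp|, so the device is in saturation.
k_p = μ_pC_ox · (W/L) = 7.24 mA/V².
KCL at the drain: ½ k_p (V_SG − |V_tp|)² = (V_DD − V_SG)/R.
Let x = V_SG − 0.901. Then 25.1 x² + x − 7.579 = 0, giving x = 0.53 V (positive root), so V_SG = 1.43 V.
I_D = (V_DD − V_SG)/R = (8.48 − 1.43) / 6.92 = 1.02 mA.

V_SG = 1.43 V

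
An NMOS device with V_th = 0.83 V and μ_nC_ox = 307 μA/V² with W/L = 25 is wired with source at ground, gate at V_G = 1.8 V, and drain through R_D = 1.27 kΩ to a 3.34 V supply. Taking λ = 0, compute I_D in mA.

I_D = 2.32 mA

V_GS = V_G = 1.8 V, so V_ov = 1.8 − 0.83 = 0.97 V.
k_n = μ_nC_ox · (W/L) = 7.675 mA/V².
Assume saturation: I_D = ½ k_n V_ov² = 0.5 × 7.675 × 0.97² = 3.61 mA, giving V_DS = V_DD − I_D R_D = 3.34 − 3.61 × 1.27 = -1.25 V.
But -1.25 V < V_ov = 0.97 V, so the device is actually in triode.
In triode I_D = k_n[V_ov V_DS − ½ V_DS²] and I_D = (V_DD − V_DS)/R_D. Equating: 4.87 V_DS² − 10.45 V_DS + 3.34 = 0, giving V_DS = 0.391 V (the root below V_ov).
I_D = (3.34 − 0.391) / 1.27 = 2.32 mA.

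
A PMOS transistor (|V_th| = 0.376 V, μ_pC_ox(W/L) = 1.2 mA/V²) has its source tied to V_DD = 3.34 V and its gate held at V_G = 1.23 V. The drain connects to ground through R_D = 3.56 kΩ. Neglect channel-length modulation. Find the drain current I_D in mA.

I_D = 0.812 mA

V_SG = V_DD − V_G = 3.34 − 1.23 = 2.11 V, so V_ov = 2.11 − 0.376 = 1.73 V.
Assume saturation: I_D = ½ k_p V_ov² = 0.5 × 1.2 × 1.73² = 1.8 mA, giving V_SD = V_DD − I_D R_D = 3.34 − 1.8 × 3.56 = -3.08 V.
But -3.08 V < V_ov = 1.73 V, so the device is actually in triode.
In triode I_D = k_p[V_ov V_SD − ½ V_SD²] and I_D = (V_DD − V_SD)/R_D. Equating: 2.14 V_SD² − 8.408 V_SD + 3.34 = 0, giving V_SD = 0.448 V (the root below V_ov).
I_D = (3.34 − 0.448) / 3.56 = 0.812 mA.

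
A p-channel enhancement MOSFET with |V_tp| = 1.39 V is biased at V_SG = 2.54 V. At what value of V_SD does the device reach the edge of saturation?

V_SD,sat = 1.15 V

The boundary between triode and saturation is V_SD = V_SG − |V_tp| = V_ov.
V_ov = 2.54 − 1.39 = 1.15 V.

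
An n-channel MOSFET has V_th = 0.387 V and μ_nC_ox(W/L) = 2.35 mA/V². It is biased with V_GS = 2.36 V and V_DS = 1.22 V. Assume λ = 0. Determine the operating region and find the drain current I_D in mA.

V_ov = V_GS − V_th = 2.36 − 0.387 = 1.97 V.
Since V_DS = 1.22 V < V_ov = 1.97 V, the device is in the triode region.
I_D = k_n [V_ov · V_DS − ½ V_DS²] = 2.35 × [1.97 × 1.22 − 0.5 × 1.22²] = 3.91 mA.

Triode; I_D = 3.91 mA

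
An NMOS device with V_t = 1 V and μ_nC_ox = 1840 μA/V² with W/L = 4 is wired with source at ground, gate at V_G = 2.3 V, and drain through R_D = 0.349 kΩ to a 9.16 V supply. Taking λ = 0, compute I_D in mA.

I_D = 6.22 mA

V_GS = V_G = 2.3 V, so V_ov = 2.3 − 1 = 1.3 V.
k_n = μ_nC_ox · (W/L) = 7.36 mA/V².
Assume saturation: I_D = ½ k_n V_ov² = 0.5 × 7.36 × 1.3² = 6.22 mA, giving V_DS = V_DD − I_D R_D = 9.16 − 6.22 × 0.349 = 6.99 V.
V_DS = 6.99 V ≥ V_ov = 1.3 V, confirming saturation.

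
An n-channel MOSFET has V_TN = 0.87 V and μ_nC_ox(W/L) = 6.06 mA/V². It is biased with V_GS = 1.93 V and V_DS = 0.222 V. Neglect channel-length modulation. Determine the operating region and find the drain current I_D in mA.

V_ov = V_GS − V_TN = 1.93 − 0.87 = 1.06 V.
Since V_DS = 0.222 V < V_ov = 1.06 V, the device is in the triode region.
I_D = k_n [V_ov · V_DS − ½ V_DS²] = 6.06 × [1.06 × 0.222 − 0.5 × 0.222²] = 1.28 mA.

Triode; I_D = 1.28 mA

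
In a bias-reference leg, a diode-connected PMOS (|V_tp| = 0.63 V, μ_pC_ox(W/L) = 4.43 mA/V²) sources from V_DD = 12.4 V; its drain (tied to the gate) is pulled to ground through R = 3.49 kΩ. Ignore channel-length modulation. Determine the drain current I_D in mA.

With gate tied to drain, V_SG = V_SD ≥ V_SG − |V_tp|, so the device is in saturation.
KCL at the drain: ½ k_p (V_SG − |V_tp|)² = (V_DD − V_SG)/R.
Let x = V_SG − 0.63. Then 7.73 x² + x − 11.77 = 0, giving x = 1.17 V (positive root), so V_SG = 1.8 V.
I_D = (V_DD − V_SG)/R = (12.4 − 1.8) / 3.49 = 3.04 mA.

I_D = 3.04 mA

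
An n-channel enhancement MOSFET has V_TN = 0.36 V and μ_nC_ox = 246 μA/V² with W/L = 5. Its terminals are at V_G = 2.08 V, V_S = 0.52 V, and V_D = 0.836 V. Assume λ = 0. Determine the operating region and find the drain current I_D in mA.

V_GS = V_G − V_S = 2.08 − 0.52 = 1.56 V; V_DS = V_D − V_S = 0.836 − 0.52 = 0.316 V.
k_n = μ_nC_ox · (W/L) = 1.23 mA/V².
V_ov = V_GS − V_TN = 1.56 − 0.36 = 1.2 V.
Since V_DS = 0.316 V < V_ov = 1.2 V, the device is in the triode region.
I_D = k_n [V_ov · V_DS − ½ V_DS²] = 1.23 × [1.2 × 0.316 − 0.5 × 0.316²] = 0.405 mA.

Triode; I_D = 0.405 mA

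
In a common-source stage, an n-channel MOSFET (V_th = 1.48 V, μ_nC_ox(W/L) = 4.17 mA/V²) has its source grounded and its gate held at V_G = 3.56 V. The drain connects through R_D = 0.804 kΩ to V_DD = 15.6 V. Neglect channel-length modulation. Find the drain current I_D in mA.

V_GS = V_G = 3.56 V, so V_ov = 3.56 − 1.48 = 2.08 V.
Assume saturation: I_D = ½ k_n V_ov² = 0.5 × 4.17 × 2.08² = 9.02 mA, giving V_DS = V_DD − I_D R_D = 15.6 − 9.02 × 0.804 = 8.35 V.
V_DS = 8.35 V ≥ V_ov = 2.08 V, confirming saturation.

I_D = 9.02 mA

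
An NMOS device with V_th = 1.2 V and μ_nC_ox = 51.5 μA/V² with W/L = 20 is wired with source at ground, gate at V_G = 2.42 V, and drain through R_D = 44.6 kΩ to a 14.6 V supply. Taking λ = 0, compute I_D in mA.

V_GS = V_G = 2.42 V, so V_ov = 2.42 − 1.2 = 1.22 V.
k_n = μ_nC_ox · (W/L) = 1.03 mA/V².
Assume saturation: I_D = ½ k_n V_ov² = 0.5 × 1.03 × 1.22² = 0.767 mA, giving V_DS = V_DD − I_D R_D = 14.6 − 0.767 × 44.6 = -19.6 V.
But -19.6 V < V_ov = 1.22 V, so the device is actually in triode.
In triode I_D = k_n[V_ov V_DS − ½ V_DS²] and I_D = (V_DD − V_DS)/R_D. Equating: 23 V_DS² − 57.04 V_DS + 14.6 = 0, giving V_DS = 0.29 V (the root below V_ov).
I_D = (14.6 − 0.29) / 44.6 = 0.321 mA.

I_D = 0.321 mA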